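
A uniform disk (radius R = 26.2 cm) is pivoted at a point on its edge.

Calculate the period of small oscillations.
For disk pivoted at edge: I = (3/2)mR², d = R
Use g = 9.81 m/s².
I/m = (3/2)R² = 0.103 m²; d = R = 0.262 m
T = 2π√((3/2)R²/(gR)) = 2π√(3R/(2g)) = 1.258 s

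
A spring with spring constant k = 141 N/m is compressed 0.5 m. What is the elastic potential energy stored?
PE = ½kx² = ½×141×0.5² = 17.62 J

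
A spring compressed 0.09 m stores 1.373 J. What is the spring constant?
PE = ½kx² → k = 2PE/x² = 2×1.373/0.09² = 339.0 N/m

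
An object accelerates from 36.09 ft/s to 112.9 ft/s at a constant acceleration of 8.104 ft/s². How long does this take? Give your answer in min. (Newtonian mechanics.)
t = (v - v₀)/a (with unit conversion) = 0.158 min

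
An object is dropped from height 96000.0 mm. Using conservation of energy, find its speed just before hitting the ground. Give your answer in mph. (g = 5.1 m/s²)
mgh = ½mv² → v = √(2gh) = √(2×5.1×96) = 31.29 m/s = 70.0 mph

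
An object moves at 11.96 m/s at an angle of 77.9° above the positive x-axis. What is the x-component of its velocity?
vₓ = v cos(θ) = 11.96 × cos(77.9°) = 2.51 m/s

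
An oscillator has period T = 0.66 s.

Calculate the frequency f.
f = 1/T = 1/0.66 = 1.515 Hz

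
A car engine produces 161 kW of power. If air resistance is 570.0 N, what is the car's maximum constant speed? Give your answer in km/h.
P = Fv → v = P/F = 161000 W / 570 N = 282.5 m/s = 1017.0 km/h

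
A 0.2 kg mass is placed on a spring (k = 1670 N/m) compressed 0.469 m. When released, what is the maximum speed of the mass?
½kx² = ½mv² → v = x√(k/m) = 0.469×√(1670/0.2) = 42.86 m/s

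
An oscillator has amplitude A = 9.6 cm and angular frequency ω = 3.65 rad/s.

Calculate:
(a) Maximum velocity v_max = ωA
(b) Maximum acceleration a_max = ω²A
v_max = ωA = 3.65×0.096 = 0.3504 m/s
a_max = ω²A = 3.65²×0.096 = 1.279 m/s²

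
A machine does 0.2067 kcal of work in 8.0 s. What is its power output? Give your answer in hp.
P = W/t = 864.8 J / 8 s = 108.1 W = 0.145 hp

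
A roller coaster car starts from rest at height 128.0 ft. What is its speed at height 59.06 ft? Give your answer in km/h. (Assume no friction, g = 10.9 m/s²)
mgh₁ = ½mv₂² + mgh₂ → v₂ = √(2g(h₁−h₂)) = √(2×10.9×(39.01−18)) = 21.4 m/s = 77.05 km/h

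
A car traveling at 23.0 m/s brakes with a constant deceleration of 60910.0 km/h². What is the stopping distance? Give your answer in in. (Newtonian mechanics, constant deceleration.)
d = v₀² / (2a) (with unit conversion) = 2216.0 in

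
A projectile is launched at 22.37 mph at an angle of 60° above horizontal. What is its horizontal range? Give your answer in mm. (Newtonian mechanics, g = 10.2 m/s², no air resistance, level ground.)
R = v₀² sin(2θ) / g (with unit conversion) = 8491.0 mm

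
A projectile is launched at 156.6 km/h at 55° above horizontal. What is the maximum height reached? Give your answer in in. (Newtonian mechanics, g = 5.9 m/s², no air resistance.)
H = v₀²sin²(θ)/(2g) (with unit conversion) = 4236.0 in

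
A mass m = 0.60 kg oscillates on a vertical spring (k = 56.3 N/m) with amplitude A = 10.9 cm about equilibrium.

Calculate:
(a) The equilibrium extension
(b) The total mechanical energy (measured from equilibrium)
x_eq = mg/k = 0.6×9.81/56.3 = 0.1045 m = 10.45 cm
E = ½kA² = ½×56.3×(0.109)² = 0.3345 J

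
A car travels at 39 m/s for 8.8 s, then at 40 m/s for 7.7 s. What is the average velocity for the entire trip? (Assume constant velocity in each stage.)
d₁ = v₁t₁ = 39 × 8.8 = 343.2 m
d₂ = v₂t₂ = 40 × 7.7 = 308 m
d_total = 651.2 m, t_total = 16.5 s
v_avg = d_total/t_total = 651.2/16.5 = 39.47 m/s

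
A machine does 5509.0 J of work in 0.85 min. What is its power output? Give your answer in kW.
P = W/t = 5509 J / 51 s = 108 W = 0.108 kW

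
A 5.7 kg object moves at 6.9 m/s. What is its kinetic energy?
KE = ½mv² = ½×5.7×6.9² = 135.6885 J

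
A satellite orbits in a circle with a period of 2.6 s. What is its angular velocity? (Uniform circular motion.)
ω = 2π/T = 2π/2.6 = 2.4166 rad/s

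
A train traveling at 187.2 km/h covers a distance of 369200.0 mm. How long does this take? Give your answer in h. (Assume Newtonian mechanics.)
t = d/v (with unit conversion) = 0.001972 h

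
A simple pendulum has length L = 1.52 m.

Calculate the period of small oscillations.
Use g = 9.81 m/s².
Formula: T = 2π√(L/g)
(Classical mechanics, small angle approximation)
T = 2π√(L/g) = 2π√(1.52/9.81) = 2.473 s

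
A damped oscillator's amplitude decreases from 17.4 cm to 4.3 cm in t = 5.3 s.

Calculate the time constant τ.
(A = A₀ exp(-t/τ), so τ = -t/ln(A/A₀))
A/A₀ = 4.3/17.4 = 0.2471; ln(A/A₀) = -1.398
τ = −t/ln(A/A₀) = −5.3/-1.398 = 3.792 s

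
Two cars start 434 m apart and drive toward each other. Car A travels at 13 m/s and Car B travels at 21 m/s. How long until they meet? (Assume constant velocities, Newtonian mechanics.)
Combined speed: v_combined = 13 + 21 = 34 m/s
Time to meet: t = d/34 = 434/34 = 12.76 s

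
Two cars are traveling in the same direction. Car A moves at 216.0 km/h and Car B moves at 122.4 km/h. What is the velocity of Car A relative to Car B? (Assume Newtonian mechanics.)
v_rel = v_A - v_B = 216.0 - 122.4 = 93.6 km/h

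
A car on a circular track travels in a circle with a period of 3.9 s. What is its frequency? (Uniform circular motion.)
f = 1/T = 1/3.9 = 0.2564 Hz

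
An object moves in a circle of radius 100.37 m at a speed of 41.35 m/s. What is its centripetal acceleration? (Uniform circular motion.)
a_c = v²/r = 41.35²/100.37 = 1709.82/100.37 = 17.04 m/s²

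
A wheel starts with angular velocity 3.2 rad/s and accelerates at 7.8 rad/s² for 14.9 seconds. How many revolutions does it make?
θ = ω₀t + ½αt² = 3.2×14.9 + ½×7.8×14.9² = 913.52 rad
Revolutions = θ/(2π) = 913.52/(2π) = 145.39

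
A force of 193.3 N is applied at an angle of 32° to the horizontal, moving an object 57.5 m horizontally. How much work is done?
W = Fd cosθ = 193.3×57.5×cos(32°) = 9425.8 J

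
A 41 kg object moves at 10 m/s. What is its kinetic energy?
KE = ½mv² = ½×41×10² = 2050.0 J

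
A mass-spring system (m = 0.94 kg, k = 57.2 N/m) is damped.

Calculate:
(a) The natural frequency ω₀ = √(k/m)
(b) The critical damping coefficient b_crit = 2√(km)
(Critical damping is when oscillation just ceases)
ω₀ = √(k/m) = √(57.2/0.94) = 7.801 rad/s
b_crit = 2√(km) = 2√(57.2×0.94) = 14.67 kg/s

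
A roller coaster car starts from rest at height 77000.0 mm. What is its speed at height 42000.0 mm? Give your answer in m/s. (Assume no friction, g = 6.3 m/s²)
mgh₁ = ½mv₂² + mgh₂ → v₂ = √(2g(h₁−h₂)) = √(2×6.3×(77−42)) = 21 m/s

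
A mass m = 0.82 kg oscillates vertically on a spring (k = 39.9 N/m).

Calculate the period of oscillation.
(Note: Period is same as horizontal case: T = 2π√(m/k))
T = 2π√(m/k) = 2π√(0.82/39.9) = 0.9007 s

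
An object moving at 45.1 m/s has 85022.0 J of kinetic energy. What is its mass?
KE = ½mv² → m = 2KE/v² = 2×85022.0/45.1² = 83.6 kg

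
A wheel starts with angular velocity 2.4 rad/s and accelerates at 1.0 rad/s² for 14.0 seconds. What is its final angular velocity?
ω = ω₀ + αt = 2.4 + 1.0 × 14.0 = 16.4 rad/s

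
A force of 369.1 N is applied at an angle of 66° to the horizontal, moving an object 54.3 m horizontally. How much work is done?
W = Fd cosθ = 369.1×54.3×cos(66°) = 8151.9 J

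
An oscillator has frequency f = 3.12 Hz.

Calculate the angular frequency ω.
ω = 2πf = 2π×3.12 = 19.6 rad/s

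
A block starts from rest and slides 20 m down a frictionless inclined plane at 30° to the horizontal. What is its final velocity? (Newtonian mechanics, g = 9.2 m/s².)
a = g sin(θ) = 9.2 × sin(30°) = 4.6 m/s²
v = √(2ad) = √(2 × 4.6 × 20) = 13.56 m/s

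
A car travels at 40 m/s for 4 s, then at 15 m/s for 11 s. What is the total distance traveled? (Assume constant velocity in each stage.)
d₁ = v₁t₁ = 40 × 4 = 160 m
d₂ = v₂t₂ = 15 × 11 = 165 m
d_total = 160 + 165 = 325 m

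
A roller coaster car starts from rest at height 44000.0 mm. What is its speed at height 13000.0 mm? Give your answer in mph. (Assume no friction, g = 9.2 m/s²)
mgh₁ = ½mv₂² + mgh₂ → v₂ = √(2g(h₁−h₂)) = √(2×9.2×(44−13)) = 23.88 m/s = 53.42 mph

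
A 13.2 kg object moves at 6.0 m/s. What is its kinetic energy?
KE = ½mv² = ½×13.2×6.0² = 237.6 J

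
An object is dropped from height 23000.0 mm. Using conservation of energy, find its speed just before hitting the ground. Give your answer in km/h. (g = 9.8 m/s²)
mgh = ½mv² → v = √(2gh) = √(2×9.8×23) = 21.23 m/s = 76.44 km/h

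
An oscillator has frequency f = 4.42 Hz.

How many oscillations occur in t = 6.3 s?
n = f×t = 4.42×6.3 = 27.85 oscillations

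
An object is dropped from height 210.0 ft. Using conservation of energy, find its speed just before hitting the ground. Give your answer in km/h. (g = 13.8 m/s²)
mgh = ½mv² → v = √(2gh) = √(2×13.8×64.01) = 42.03 m/s = 151.3 km/h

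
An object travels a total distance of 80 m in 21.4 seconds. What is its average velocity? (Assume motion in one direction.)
v_avg = Δd / Δt = 80 / 21.4 = 3.74 m/s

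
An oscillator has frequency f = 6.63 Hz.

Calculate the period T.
T = 1/f = 1/6.63 = 0.1508 s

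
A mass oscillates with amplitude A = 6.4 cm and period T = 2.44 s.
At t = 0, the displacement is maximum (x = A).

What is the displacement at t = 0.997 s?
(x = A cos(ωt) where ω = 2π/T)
ω = 2π/T = 2π/2.44 = 2.575 rad/s
x = A cos(ωt) = 6.4×cos(2.575×0.997) = -5.373 cm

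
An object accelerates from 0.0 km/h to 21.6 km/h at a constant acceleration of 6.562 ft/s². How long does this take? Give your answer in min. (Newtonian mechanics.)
t = (v - v₀)/a (with unit conversion) = 0.05 min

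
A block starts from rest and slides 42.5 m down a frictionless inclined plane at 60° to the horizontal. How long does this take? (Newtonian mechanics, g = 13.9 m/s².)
a = g sin(θ) = 13.9 × sin(60°) = 12.04 m/s²
t = √(2d/a) = √(2 × 42.5 / 12.04) = 2.66 s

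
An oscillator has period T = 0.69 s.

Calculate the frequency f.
f = 1/T = 1/0.69 = 1.449 Hz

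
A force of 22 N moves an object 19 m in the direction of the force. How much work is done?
W = Fd = 22×19 = 418.0 J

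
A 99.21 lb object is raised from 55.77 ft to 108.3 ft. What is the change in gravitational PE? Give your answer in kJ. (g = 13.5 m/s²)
ΔPE = mg(h₂ − h₁) = 45 kg × 13.5 m/s² × (33.01 − 17) m = 9727 J = 9.727 kJ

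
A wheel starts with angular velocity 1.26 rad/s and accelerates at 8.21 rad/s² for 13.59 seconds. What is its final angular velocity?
ω = ω₀ + αt = 1.26 + 8.21 × 13.59 = 112.83 rad/s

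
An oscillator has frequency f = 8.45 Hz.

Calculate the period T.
T = 1/f = 1/8.45 = 0.1183 s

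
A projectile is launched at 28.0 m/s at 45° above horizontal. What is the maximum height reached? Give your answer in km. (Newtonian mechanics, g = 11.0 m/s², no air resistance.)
H = v₀²sin²(θ)/(2g) (with unit conversion) = 0.01782 km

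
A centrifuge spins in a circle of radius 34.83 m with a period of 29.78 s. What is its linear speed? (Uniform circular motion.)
v = 2πr/T = 2π×34.83/29.78 = 7.35 m/s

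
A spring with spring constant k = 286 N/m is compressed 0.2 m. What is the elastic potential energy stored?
PE = ½kx² = ½×286×0.2² = 5.72 J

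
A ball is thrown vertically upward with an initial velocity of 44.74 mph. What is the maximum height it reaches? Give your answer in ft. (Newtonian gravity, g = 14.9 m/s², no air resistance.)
h_max = v₀²/(2g) (with unit conversion) = 44.04 ft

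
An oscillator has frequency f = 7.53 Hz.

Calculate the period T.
T = 1/f = 1/7.53 = 0.1328 s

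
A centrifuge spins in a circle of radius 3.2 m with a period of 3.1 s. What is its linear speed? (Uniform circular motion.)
v = 2πr/T = 2π×3.2/3.1 = 6.49 m/s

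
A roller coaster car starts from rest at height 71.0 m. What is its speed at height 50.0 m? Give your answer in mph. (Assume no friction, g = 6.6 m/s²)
mgh₁ = ½mv₂² + mgh₂ → v₂ = √(2g(h₁−h₂)) = √(2×6.6×(71−50)) = 16.65 m/s = 37.24 mph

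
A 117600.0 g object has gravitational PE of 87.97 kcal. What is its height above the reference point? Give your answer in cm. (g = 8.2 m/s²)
PE = mgh → h = PE/(mg) = 3.681e+05 J / (117.6 kg × 8.2 m/s²) = 381.7 m = 38170.0 cm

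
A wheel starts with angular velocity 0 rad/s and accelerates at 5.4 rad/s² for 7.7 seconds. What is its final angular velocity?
ω = ω₀ + αt = 0 + 5.4 × 7.7 = 41.58 rad/s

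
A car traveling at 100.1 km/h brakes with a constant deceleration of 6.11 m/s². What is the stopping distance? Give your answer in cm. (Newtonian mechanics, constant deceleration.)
d = v₀² / (2a) (with unit conversion) = 6327.0 cm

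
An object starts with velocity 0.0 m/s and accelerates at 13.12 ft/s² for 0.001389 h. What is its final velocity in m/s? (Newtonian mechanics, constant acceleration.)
v = v₀ + at (with unit conversion) = 20.0 m/s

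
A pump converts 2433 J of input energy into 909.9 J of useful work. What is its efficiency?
η = W_out/W_in = 909.9/2433 = 0.374 = 37.4%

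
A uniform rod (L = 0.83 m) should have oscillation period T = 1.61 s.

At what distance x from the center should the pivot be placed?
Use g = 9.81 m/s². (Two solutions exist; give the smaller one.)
T = 2π√((L²/12 + x²)/(gx)). Let c = T²g/(4π²) = 0.6441.
x² − cx + L²/12 = 0 → x = (c − √(c² − L²/3))/2 = 0.1069 m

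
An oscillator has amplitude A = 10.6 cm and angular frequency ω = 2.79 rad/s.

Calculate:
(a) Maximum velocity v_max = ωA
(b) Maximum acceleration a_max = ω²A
v_max = ωA = 2.79×0.106 = 0.2957 m/s
a_max = ω²A = 2.79²×0.106 = 0.8251 m/s²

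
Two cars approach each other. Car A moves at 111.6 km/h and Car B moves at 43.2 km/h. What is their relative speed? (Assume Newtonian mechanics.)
v_rel = v_A + v_B = 111.6 + 43.2 = 154.8 km/h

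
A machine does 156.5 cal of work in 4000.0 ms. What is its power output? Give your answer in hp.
P = W/t = 654.8 J / 4 s = 163.7 W = 0.2195 hp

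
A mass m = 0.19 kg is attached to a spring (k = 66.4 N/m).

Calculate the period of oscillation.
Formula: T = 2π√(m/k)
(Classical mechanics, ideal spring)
T = 2π√(m/k) = 2π√(0.19/66.4) = 0.3361 s; f = 1/T = 2.975 Hz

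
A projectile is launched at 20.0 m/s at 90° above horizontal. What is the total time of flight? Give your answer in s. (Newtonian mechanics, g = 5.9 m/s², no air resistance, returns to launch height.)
T = 2v₀sin(θ)/g = 6.78 s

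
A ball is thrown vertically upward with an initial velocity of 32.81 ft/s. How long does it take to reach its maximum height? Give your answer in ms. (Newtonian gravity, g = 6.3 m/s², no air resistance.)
t_up = v₀/g (with unit conversion) = 1587.0 ms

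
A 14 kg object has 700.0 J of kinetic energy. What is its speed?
KE = ½mv² → v = √(2KE/m) = √(2×700.0/14) = 10.0 m/s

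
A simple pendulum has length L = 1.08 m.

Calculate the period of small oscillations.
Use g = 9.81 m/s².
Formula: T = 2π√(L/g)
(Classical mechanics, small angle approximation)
T = 2π√(L/g) = 2π√(1.08/9.81) = 2.085 s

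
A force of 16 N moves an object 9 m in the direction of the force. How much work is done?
W = Fd = 16×9 = 144.0 J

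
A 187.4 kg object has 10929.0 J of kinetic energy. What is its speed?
KE = ½mv² → v = √(2KE/m) = √(2×10929.0/187.4) = 10.8 m/s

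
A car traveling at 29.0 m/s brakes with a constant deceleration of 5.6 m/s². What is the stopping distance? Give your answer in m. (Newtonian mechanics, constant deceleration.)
d = v₀² / (2a) = 75.09 m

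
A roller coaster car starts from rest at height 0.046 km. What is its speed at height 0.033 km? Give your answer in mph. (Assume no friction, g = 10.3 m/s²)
mgh₁ = ½mv₂² + mgh₂ → v₂ = √(2g(h₁−h₂)) = √(2×10.3×(46−33)) = 16.36 m/s = 36.61 mph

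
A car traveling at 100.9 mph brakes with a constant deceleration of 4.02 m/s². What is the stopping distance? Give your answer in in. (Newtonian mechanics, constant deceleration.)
d = v₀² / (2a) (with unit conversion) = 9963.0 in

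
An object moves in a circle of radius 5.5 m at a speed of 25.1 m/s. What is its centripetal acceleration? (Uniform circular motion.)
a_c = v²/r = 25.1²/5.5 = 630.01/5.5 = 114.55 m/s²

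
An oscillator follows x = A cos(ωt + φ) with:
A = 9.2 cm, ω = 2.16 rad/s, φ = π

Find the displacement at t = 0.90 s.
x = A cos(ωt + φ) = 9.2×cos(2.16×0.9 + π) = 3.354 cm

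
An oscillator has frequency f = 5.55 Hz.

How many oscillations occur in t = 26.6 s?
n = f×t = 5.55×26.6 = 147.6 oscillations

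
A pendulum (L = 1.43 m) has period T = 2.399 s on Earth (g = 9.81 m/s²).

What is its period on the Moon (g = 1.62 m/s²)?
T = 2π√(L/g), so T_moon/T_earth = √(g_earth/g_moon)
T_moon = 2π√(1.43/1.62) = 5.903 s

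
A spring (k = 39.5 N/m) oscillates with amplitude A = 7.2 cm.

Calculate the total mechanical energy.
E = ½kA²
E = ½kA² = ½×39.5×(0.072)² = 0.1024 J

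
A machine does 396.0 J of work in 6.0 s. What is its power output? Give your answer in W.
P = W/t = 396 J / 6 s = 66 W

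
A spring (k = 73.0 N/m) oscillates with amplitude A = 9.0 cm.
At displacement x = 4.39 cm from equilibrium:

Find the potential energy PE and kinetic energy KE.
E_total = ½kA² = ½×73.0×(0.09)² = 0.2956 J
PE = ½kx² = ½×73.0×(0.0439)² = 0.07034 J
KE = E_total − PE = 0.2253 J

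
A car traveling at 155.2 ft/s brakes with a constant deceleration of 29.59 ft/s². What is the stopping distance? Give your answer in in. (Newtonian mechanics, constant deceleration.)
d = v₀² / (2a) (with unit conversion) = 4884.0 in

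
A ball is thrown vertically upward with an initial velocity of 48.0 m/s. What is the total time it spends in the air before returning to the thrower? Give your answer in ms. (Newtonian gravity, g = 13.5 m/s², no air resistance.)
t_total = 2v₀/g (with unit conversion) = 7111.0 ms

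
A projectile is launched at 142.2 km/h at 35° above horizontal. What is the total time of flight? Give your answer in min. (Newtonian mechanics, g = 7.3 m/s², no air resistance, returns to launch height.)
T = 2v₀sin(θ)/g (with unit conversion) = 0.1035 min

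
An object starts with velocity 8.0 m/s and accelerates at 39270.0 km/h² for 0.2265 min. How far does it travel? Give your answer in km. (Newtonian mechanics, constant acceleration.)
d = v₀t + ½at² (with unit conversion) = 0.3885 km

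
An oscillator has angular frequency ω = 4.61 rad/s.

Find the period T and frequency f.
T = 2π/ω = 2π/4.61 = 1.363 s; f = ω/2π = 0.7337 Hz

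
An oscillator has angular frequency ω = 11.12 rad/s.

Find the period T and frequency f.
T = 2π/ω = 2π/11.12 = 0.565 s; f = ω/2π = 1.77 Hz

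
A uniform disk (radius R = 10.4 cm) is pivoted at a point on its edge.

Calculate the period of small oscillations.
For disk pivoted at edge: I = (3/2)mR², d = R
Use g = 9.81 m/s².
I/m = (3/2)R² = 0.01622 m²; d = R = 0.104 m
T = 2π√((3/2)R²/(gR)) = 2π√(3R/(2g)) = 0.7923 s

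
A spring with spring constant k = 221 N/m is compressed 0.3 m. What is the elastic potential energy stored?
PE = ½kx² = ½×221×0.3² = 9.945 J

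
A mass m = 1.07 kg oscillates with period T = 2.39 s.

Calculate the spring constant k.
T = 2π√(m/k) → k = m(2π/T)² = 1.07×(2π/2.39)² = 7.395 N/m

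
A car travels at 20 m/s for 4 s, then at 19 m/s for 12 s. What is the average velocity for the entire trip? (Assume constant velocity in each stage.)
d₁ = v₁t₁ = 20 × 4 = 80 m
d₂ = v₂t₂ = 19 × 12 = 228 m
d_total = 308 m, t_total = 16 s
v_avg = d_total/t_total = 308/16 = 19.25 m/s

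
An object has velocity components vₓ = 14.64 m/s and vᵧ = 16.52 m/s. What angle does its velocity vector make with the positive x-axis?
θ = arctan(vᵧ/vₓ) = arctan(16.52/14.64) = 48.45°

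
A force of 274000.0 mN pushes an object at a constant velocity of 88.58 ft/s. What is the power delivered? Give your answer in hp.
P = Fv = 274 N × 27 m/s = 7398 W = 9.921 hp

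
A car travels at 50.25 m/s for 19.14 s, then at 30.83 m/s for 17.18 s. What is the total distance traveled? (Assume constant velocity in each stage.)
d₁ = v₁t₁ = 50.25 × 19.14 = 961.785 m
d₂ = v₂t₂ = 30.83 × 17.18 = 529.659 m
d_total = 961.785 + 529.659 = 1491.44 m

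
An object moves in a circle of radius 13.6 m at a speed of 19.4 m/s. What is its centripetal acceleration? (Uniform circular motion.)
a_c = v²/r = 19.4²/13.6 = 376.36/13.6 = 27.67 m/s²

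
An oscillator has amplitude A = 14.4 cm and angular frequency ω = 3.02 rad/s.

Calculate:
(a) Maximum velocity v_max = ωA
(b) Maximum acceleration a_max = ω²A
v_max = ωA = 3.02×0.144 = 0.4349 m/s
a_max = ω²A = 3.02²×0.144 = 1.313 m/s²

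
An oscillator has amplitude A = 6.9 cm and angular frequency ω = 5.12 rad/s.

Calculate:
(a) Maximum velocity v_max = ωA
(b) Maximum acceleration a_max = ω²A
v_max = ωA = 5.12×0.069 = 0.3533 m/s
a_max = ω²A = 5.12²×0.069 = 1.809 m/s²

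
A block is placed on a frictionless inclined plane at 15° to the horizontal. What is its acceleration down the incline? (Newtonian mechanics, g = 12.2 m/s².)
a = g sin(θ) = 12.2 × sin(15°) = 12.2 × 0.2588 = 3.16 m/s²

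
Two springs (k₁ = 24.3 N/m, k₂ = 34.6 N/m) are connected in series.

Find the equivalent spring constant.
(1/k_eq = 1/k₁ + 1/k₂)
1/k_eq = 1/24.3 + 1/34.6 = 0.070054; k_eq = 14.27 N/m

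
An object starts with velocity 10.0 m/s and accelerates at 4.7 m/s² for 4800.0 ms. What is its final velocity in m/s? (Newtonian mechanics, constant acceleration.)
v = v₀ + at (with unit conversion) = 32.56 m/s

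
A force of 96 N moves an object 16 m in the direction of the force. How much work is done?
W = Fd = 96×16 = 1536.0 J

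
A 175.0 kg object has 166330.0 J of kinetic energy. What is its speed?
KE = ½mv² → v = √(2KE/m) = √(2×166330.0/175.0) = 43.6 m/s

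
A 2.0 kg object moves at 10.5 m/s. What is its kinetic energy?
KE = ½mv² = ½×2.0×10.5² = 110.25 J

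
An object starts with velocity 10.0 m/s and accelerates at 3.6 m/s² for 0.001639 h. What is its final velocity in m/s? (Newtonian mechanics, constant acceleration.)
v = v₀ + at (with unit conversion) = 31.24 m/s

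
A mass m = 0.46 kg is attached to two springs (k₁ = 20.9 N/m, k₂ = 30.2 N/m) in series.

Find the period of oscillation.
k_eq = k₁k₂/(k₁+k₂) = 12.35 N/m
T = 2π√(m/k_eq) = 2π√(0.46/12.35) = 1.213 s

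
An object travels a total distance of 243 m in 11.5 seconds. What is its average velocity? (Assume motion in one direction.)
v_avg = Δd / Δt = 243 / 11.5 = 21.13 m/s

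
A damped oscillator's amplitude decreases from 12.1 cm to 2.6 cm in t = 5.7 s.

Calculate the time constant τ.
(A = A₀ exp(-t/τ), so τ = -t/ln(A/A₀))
A/A₀ = 2.6/12.1 = 0.2149; ln(A/A₀) = -1.538
τ = −t/ln(A/A₀) = −5.7/-1.538 = 3.707 s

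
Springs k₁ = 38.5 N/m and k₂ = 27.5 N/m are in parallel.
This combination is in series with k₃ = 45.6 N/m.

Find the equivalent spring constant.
k₁₂ = k₁ + k₂ = 66 N/m (parallel)
1/k_eq = 1/k₁₂ + 1/k₃ → k_eq = 26.97 N/m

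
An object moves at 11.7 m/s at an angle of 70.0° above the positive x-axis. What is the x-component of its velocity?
vₓ = v cos(θ) = 11.7 × cos(70.0°) = 4.0 m/s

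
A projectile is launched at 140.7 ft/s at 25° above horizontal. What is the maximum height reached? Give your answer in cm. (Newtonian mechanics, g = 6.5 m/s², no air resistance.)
H = v₀²sin²(θ)/(2g) (with unit conversion) = 2527.0 cm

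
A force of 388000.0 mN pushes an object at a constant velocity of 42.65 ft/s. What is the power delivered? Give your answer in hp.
P = Fv = 388 N × 13 m/s = 5044 W = 6.764 hp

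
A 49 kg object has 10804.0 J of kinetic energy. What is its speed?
KE = ½mv² → v = √(2KE/m) = √(2×10804.0/49) = 21.0 m/s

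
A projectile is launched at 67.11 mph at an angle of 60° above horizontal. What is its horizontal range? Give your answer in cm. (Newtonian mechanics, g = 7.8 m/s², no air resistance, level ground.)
R = v₀² sin(2θ) / g (with unit conversion) = 9993.0 cm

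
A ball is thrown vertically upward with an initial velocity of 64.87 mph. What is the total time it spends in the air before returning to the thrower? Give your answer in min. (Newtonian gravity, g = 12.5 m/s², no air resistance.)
t_total = 2v₀/g (with unit conversion) = 0.07733 min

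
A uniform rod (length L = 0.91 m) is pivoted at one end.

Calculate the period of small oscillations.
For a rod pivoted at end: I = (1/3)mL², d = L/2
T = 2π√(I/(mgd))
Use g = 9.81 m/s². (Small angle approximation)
I/m = (1/3)L² = 0.276 m²; d = L/2 = 0.455 m
T = 2π√(I/(mgd)) = 2π√(0.276/(9.81×0.455)) = 1.563 s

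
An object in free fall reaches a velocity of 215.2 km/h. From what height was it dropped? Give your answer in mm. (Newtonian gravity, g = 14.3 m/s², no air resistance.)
h = v²/(2g) (with unit conversion) = 124900.0 mm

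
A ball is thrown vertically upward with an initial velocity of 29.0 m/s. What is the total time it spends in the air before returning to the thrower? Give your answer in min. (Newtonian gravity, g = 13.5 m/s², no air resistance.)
t_total = 2v₀/g (with unit conversion) = 0.0716 min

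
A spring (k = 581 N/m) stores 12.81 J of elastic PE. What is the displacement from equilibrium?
PE = ½kx² → x = √(2PE/k) = √(2×12.81/581) = 0.21 m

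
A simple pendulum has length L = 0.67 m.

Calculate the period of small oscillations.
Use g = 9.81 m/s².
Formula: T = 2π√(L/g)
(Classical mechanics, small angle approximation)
T = 2π√(L/g) = 2π√(0.67/9.81) = 1.642 s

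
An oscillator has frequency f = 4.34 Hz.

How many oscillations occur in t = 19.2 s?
n = f×t = 4.34×19.2 = 83.33 oscillations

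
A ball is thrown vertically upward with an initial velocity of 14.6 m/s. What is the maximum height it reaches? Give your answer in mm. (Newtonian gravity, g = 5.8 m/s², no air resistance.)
h_max = v₀²/(2g) (with unit conversion) = 18380.0 mm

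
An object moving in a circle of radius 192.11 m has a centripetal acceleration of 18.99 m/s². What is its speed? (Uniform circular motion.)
v = √(a_c × r) = √(18.99 × 192.11) = 60.4 m/s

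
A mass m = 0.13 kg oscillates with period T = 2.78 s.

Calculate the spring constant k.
T = 2π√(m/k) → k = m(2π/T)² = 0.13×(2π/2.78)² = 0.6641 N/m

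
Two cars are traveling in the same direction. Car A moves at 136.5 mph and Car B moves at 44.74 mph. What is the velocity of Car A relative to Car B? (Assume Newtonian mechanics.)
v_rel = v_A - v_B = 136.5 - 44.74 = 91.76 mph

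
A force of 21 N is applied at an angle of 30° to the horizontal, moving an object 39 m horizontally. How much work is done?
W = Fd cosθ = 21×39×cos(30°) = 709.27 J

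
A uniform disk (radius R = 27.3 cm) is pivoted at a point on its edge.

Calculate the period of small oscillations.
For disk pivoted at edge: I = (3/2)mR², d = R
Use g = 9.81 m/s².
I/m = (3/2)R² = 0.1118 m²; d = R = 0.273 m
T = 2π√((3/2)R²/(gR)) = 2π√(3R/(2g)) = 1.284 s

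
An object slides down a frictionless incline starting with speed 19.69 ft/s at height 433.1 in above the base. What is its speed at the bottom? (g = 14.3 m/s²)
½mv₀² + mgh = ½mv² → v = √(v₀² + 2gh) = √(6.002² + 2×14.3×11) = 18.73 m/s = 61.43 ft/s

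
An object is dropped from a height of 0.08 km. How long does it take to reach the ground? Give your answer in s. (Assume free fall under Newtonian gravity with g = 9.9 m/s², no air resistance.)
t = √(2h/g) (with unit conversion) = 4.02 s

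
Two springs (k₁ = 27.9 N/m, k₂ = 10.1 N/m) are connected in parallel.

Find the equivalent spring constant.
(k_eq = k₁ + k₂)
k_eq = k₁ + k₂ = 27.9 + 10.1 = 38 N/m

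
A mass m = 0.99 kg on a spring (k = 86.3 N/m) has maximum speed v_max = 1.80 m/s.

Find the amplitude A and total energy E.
½mv²_max = ½kA² → A = v_max√(m/k) = 1.8×√(0.99/86.3) = 0.1928 m = 19.28 cm
E = ½mv²_max = ½×0.99×1.8² = 1.604 J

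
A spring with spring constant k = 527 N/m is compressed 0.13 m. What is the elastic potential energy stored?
PE = ½kx² = ½×527×0.13² = 4.453 J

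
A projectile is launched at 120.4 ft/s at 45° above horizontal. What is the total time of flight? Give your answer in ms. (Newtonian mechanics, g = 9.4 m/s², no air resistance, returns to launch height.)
T = 2v₀sin(θ)/g (with unit conversion) = 5521.0 ms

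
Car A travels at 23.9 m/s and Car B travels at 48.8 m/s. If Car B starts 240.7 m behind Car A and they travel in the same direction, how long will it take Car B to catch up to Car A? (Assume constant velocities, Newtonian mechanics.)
Relative speed: v_rel = 48.8 - 23.9 = 24.9 m/s
Time to catch: t = d₀/v_rel = 240.7/24.9 = 9.67 s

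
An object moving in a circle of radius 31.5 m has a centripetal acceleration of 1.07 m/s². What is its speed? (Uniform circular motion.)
v = √(a_c × r) = √(1.07 × 31.5) = 5.81 m/s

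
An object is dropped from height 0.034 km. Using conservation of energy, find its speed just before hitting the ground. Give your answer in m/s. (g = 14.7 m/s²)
mgh = ½mv² → v = √(2gh) = √(2×14.7×34) = 31.62 m/s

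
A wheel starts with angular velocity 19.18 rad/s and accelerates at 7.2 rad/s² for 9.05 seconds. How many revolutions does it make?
θ = ω₀t + ½αt² = 19.18×9.05 + ½×7.2×9.05² = 468.43 rad
Revolutions = θ/(2π) = 468.43/(2π) = 74.55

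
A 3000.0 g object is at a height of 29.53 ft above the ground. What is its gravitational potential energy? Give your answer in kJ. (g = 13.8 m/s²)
PE = mgh = 3 kg × 13.8 m/s² × 9.001 m = 372.6 J = 0.3726 kJ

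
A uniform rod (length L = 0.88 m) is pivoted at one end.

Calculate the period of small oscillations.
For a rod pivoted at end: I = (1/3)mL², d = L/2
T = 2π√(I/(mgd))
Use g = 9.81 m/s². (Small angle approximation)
I/m = (1/3)L² = 0.2581 m²; d = L/2 = 0.44 m
T = 2π√(I/(mgd)) = 2π√(0.2581/(9.81×0.44)) = 1.537 s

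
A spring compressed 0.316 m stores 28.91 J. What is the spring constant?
PE = ½kx² → k = 2PE/x² = 2×28.91/0.316² = 579.0 N/m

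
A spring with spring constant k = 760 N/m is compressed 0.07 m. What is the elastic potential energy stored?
PE = ½kx² = ½×760×0.07² = 1.862 J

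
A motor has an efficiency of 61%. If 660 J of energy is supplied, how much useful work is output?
W_out = η × W_in = 0.61 × 660 = 402.6 J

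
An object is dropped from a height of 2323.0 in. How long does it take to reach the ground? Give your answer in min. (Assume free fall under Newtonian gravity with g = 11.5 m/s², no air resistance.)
t = √(2h/g) (with unit conversion) = 0.05339 min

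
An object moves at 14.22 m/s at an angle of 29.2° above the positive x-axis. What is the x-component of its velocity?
vₓ = v cos(θ) = 14.22 × cos(29.2°) = 12.41 m/s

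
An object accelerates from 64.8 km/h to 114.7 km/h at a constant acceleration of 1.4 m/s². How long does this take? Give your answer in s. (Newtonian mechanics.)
t = (v - v₀)/a (with unit conversion) = 9.901 s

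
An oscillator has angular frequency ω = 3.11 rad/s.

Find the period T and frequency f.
T = 2π/ω = 2π/3.11 = 2.02 s; f = ω/2π = 0.495 Hz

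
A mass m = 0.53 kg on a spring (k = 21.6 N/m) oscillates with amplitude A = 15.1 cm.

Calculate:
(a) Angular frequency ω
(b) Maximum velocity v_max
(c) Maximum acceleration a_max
ω = √(k/m) = √(21.6/0.53) = 6.384 rad/s
v_max = ωA = 6.384×0.151 = 0.964 m/s
a_max = ω²A = 6.384²×0.151 = 6.154 m/s²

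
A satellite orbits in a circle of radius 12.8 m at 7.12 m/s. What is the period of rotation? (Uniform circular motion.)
T = 2πr/v = 2π×12.8/7.12 = 11.3 s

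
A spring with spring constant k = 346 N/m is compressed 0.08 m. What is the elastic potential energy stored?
PE = ½kx² = ½×346×0.08² = 1.107 J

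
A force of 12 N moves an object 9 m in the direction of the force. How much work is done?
W = Fd = 12×9 = 108.0 J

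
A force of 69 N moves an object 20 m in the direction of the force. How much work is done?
W = Fd = 69×20 = 1380.0 J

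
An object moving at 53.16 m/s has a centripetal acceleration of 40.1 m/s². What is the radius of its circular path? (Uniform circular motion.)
r = v²/a_c = 53.16²/40.1 = 70.47 m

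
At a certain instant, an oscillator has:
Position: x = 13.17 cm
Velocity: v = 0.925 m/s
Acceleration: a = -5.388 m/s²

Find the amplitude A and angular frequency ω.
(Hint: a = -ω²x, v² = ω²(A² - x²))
a = −ω²x → ω = √(|a|/x) = √(5.388/0.1317) = 6.396 rad/s
v² = ω²(A² − x²) → A = √(x² + v²/ω²) = √(0.1317² + 0.925²/6.396²) = 0.1956 m = 19.56 cm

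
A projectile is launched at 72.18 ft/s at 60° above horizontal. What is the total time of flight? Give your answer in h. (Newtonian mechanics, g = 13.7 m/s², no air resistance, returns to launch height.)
T = 2v₀sin(θ)/g (with unit conversion) = 0.0007726 h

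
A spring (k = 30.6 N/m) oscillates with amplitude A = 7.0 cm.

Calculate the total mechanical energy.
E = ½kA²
E = ½kA² = ½×30.6×(0.07)² = 0.07497 J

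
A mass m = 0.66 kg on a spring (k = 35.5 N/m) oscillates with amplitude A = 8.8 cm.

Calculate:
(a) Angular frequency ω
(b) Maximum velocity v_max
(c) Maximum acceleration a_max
ω = √(k/m) = √(35.5/0.66) = 7.334 rad/s
v_max = ωA = 7.334×0.088 = 0.6454 m/s
a_max = ω²A = 7.334²×0.088 = 4.733 m/s²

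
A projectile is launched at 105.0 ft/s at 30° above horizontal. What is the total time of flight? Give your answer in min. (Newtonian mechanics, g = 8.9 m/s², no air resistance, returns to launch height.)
T = 2v₀sin(θ)/g (with unit conversion) = 0.05993 min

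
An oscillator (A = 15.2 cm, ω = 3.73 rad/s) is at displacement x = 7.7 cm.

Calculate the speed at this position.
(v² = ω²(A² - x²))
v = ω√(A² − x²) = 3.73×√(0.152² − 0.077²) = 0.4888 m/s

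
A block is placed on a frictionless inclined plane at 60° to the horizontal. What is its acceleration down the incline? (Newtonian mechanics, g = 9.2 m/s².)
a = g sin(θ) = 9.2 × sin(60°) = 9.2 × 0.866 = 7.97 m/s²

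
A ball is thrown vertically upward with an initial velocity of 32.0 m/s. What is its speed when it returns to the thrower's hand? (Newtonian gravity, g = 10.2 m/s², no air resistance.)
By conservation of energy, the ball returns at the same speed = 32.0 m/s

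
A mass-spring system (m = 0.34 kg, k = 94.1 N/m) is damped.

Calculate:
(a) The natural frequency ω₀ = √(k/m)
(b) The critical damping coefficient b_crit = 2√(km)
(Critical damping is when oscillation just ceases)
ω₀ = √(k/m) = √(94.1/0.34) = 16.64 rad/s
b_crit = 2√(km) = 2√(94.1×0.34) = 11.31 kg/s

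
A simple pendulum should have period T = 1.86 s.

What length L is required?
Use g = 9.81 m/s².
T = 2π√(L/g) → L = g(T/2π)² = 9.81×(1.86/2π)² = 0.8597 m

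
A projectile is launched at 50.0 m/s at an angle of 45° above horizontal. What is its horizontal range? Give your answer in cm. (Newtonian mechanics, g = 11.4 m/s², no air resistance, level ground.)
R = v₀² sin(2θ) / g (with unit conversion) = 21930.0 cm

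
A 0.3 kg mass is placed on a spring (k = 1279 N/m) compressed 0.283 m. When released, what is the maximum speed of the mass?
½kx² = ½mv² → v = x√(k/m) = 0.283×√(1279/0.3) = 18.48 m/s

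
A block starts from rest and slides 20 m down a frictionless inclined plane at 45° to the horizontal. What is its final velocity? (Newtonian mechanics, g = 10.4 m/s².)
a = g sin(θ) = 10.4 × sin(45°) = 7.35 m/s²
v = √(2ad) = √(2 × 7.35 × 20) = 17.15 m/s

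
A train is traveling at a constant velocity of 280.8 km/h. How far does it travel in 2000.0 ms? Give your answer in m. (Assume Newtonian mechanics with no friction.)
d = vt (with unit conversion) = 156.0 m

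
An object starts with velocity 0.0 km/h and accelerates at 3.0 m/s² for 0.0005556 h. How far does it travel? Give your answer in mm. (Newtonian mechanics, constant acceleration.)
d = v₀t + ½at² (with unit conversion) = 6001.0 mm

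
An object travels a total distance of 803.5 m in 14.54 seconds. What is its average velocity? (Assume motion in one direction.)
v_avg = Δd / Δt = 803.5 / 14.54 = 55.26 m/s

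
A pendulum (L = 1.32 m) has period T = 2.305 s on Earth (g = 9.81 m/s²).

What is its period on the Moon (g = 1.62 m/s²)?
T = 2π√(L/g), so T_moon/T_earth = √(g_earth/g_moon)
T_moon = 2π√(1.32/1.62) = 5.672 s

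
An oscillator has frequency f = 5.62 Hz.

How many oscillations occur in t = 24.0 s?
n = f×t = 5.62×24.0 = 134.9 oscillations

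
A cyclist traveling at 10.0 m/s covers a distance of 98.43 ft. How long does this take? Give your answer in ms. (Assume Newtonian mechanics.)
t = d/v (with unit conversion) = 3000.0 ms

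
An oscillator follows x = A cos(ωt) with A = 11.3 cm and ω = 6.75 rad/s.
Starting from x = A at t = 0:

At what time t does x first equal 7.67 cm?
cos(ωt) = x/A = 7.67/11.3 = 0.6788
ωt = arccos(0.6788) = 0.8247 rad
t = 0.8247/6.75 = 0.1222 s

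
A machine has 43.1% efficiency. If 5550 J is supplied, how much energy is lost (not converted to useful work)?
W_out = η × W_in = 0.431×5550 = 2392.1 J
W_lost = W_in − W_out = 5550 − 2392.1 = 3157.9 J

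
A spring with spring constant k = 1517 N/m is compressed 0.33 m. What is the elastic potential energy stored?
PE = ½kx² = ½×1517×0.33² = 82.6 J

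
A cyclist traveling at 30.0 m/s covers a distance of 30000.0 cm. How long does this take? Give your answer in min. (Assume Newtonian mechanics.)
t = d/v (with unit conversion) = 0.1667 min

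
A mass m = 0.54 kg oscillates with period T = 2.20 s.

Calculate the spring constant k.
T = 2π√(m/k) → k = m(2π/T)² = 0.54×(2π/2.2)² = 4.405 N/m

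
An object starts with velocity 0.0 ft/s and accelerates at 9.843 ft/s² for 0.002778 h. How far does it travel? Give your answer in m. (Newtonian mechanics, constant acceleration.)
d = v₀t + ½at² (with unit conversion) = 150.0 m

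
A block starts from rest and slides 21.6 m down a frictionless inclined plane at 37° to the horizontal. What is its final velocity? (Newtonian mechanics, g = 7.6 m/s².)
a = g sin(θ) = 7.6 × sin(37°) = 4.57 m/s²
v = √(2ad) = √(2 × 4.57 × 21.6) = 14.06 m/s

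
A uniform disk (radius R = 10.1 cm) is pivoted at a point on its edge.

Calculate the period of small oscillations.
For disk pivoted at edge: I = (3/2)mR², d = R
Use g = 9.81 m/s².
I/m = (3/2)R² = 0.0153 m²; d = R = 0.101 m
T = 2π√((3/2)R²/(gR)) = 2π√(3R/(2g)) = 0.7808 s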